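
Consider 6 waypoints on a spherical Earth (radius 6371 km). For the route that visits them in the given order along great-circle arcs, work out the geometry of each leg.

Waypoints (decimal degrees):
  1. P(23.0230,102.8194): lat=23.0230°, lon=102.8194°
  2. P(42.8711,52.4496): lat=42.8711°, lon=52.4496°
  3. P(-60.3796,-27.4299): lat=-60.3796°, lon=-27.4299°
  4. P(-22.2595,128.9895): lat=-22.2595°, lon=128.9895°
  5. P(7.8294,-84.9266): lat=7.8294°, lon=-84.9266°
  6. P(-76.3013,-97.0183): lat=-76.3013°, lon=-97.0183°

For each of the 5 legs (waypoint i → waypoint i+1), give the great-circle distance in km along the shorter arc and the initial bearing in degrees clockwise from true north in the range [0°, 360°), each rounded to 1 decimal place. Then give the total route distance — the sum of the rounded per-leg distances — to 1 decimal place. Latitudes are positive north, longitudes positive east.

Leg 1: φ1=0.4018272, φ2=0.7482418, Δφ=0.3464147, Δλ=-0.8791189 rad; a=sin²(Δφ/2)+cosφ1·cosφ2·sin²(Δλ/2)=0.1518456475; c=2·atan2(√a, √(1-a))=0.800554672; dist=6371·c=5100.334 ≈ 5100.3 km; running total=5100.3 km
Leg 1 bearing: y=sinΔλ·cosφ2=-0.56445218, x=cosφ1·sinφ2-sinφ1·cosφ2·cosΔλ=0.44333726; θ=atan2(y, x)=-51.8529° <0 so +360° → 308.1471° ≈ 308.1°
Leg 2: φ1=0.7482418, φ2=-1.0538228, Δφ=-1.8020647, Δλ=-1.3941603 rad; a=sin²(Δφ/2)+cosφ1·cosφ2·sin²(Δλ/2)=0.7638958112; c=2·atan2(√a, √(1-a))=2.126794779; dist=6371·c=13549.810 ≈ 13549.8 km; running total=18650.1 km
Leg 2 bearing: y=sinΔλ·cosφ2=-0.48656105, x=cosφ1·sinφ2-sinφ1·cosφ2·cosΔλ=-0.69619994; θ=atan2(y, x)=-145.0510° <0 so +360° → 214.9490° ≈ 214.9°
Leg 3: φ1=-1.0538228, φ2=-0.3885016, Δφ=0.6653213, Δλ=2.7300335 rad; a=sin²(Δφ/2)+cosφ1·cosφ2·sin²(Δλ/2)=0.5449617798; c=2·atan2(√a, √(1-a))=1.660841520; dist=6371·c=10581.221 ≈ 10581.2 km; running total=29231.3 km
Leg 3 bearing: y=sinΔλ·cosφ2=0.37022693, x=cosφ1·sinφ2-sinφ1·cosφ2·cosΔλ=-0.92457870; θ=atan2(y, x)=158.1775° ≈ 158.2°
Leg 4: φ1=-0.3885016, φ2=0.1366488, Δφ=0.5251504, Δλ=-3.7335403 rad; a=sin²(Δφ/2)+cosφ1·cosφ2·sin²(Δλ/2)=0.9062276698; c=2·atan2(√a, √(1-a))=2.519147559; dist=6371·c=16049.489 ≈ 16049.5 km; running total=45280.8 km
Leg 4 bearing: y=sinΔλ·cosφ2=0.55277688, x=cosφ1·sinφ2-sinφ1·cosφ2·cosΔλ=-0.18534842; θ=atan2(y, x)=108.5365° ≈ 108.5°
Leg 5: φ1=0.1366488, φ2=-1.3317089, Δφ=-1.4683577, Δλ=-0.2110400 rad; a=sin²(Δφ/2)+cosφ1·cosφ2·sin²(Δλ/2)=0.4514727880; c=2·atan2(√a, √(1-a))=1.473588885; dist=6371·c=9388.235 ≈ 9388.2 km; running total=54669.0 km
Leg 5 bearing: y=sinΔλ·cosφ2=-0.04960751, x=cosφ1·sinφ2-sinφ1·cosφ2·cosΔλ=-0.99404202; θ=atan2(y, x)=-177.1430° <0 so +360° → 182.8570° ≈ 182.9°

Leg 1: dist=5100.3 km, bearing=308.1°
Leg 2: dist=13549.8 km, bearing=214.9°
Leg 3: dist=10581.2 km, bearing=158.2°
Leg 4: dist=16049.5 km, bearing=108.5°
Leg 5: dist=9388.2 km, bearing=182.9°
Total: 54669.0 km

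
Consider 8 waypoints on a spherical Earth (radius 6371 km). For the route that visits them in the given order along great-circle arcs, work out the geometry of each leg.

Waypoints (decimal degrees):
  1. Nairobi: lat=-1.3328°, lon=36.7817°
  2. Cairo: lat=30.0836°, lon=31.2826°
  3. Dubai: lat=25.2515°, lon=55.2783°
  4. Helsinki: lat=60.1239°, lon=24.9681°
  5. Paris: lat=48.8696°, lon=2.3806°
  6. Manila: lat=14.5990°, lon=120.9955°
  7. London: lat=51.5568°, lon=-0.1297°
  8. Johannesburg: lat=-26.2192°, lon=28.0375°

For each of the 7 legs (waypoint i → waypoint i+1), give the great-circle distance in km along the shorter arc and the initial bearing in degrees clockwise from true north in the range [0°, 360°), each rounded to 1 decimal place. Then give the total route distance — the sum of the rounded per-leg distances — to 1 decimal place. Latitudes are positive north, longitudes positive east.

Leg 1: dist=3541.7 km, bearing=351.0°
Leg 2: dist=2418.5 km, bearing=97.0°
Leg 3: dist=4518.7 km, bearing=337.3°
Leg 4: dist=1904.8 km, bearing=239.1°
Leg 5: dist=10741.8 km, bearing=58.8°
Leg 6: dist=10732.8 km, bearing=327.6°
Leg 7: dist=9076.1 km, bearing=154.7°
Total: 42934.4 km

Leg 1: φ1=-0.0232617, φ2=0.5250579, Δφ=0.5483196, Δλ=-0.0959774 rad; a=sin²(Δφ/2)+cosφ1·cosφ2·sin²(Δλ/2)=0.0752898173; c=2·atan2(√a, √(1-a))=0.555910388; dist=6371·c=3541.705 ≈ 3541.7 km; running total=3541.7 km
Leg 1 bearing: y=sinΔλ·cosφ2=-0.08292131, x=cosφ1·sinφ2-sinφ1·cosφ2·cosΔλ=0.52116130; θ=atan2(y, x)=-9.0405° <0 so +360° → 350.9595° ≈ 351.0°
Leg 2: φ1=0.5250579, φ2=0.4407218, Δφ=-0.0843361, Δλ=0.4188040 rad; a=sin²(Δφ/2)+cosφ1·cosφ2·sin²(Δλ/2)=0.0355952741; c=2·atan2(√a, √(1-a))=0.379609385; dist=6371·c=2418.491 ≈ 2418.5 km; running total=5960.2 km
Leg 2 bearing: y=sinΔλ·cosφ2=0.36780850, x=cosφ1·sinφ2-sinφ1·cosφ2·cosΔλ=-0.04505454; θ=atan2(y, x)=96.9836° ≈ 97.0°
Leg 3: φ1=0.4407218, φ2=1.0493600, Δφ=0.6086382, Δλ=-0.5290128 rad; a=sin²(Δφ/2)+cosφ1·cosφ2·sin²(Δλ/2)=0.1205785467; c=2·atan2(√a, √(1-a))=0.709261718; dist=6371·c=4518.706 ≈ 4518.7 km; running total=10478.9 km
Leg 3 bearing: y=sinΔλ·cosφ2=-0.25139493, x=cosφ1·sinφ2-sinφ1·cosφ2·cosΔλ=0.60079783; θ=atan2(y, x)=-22.7061° <0 so +360° → 337.2939° ≈ 337.3°
Leg 4: φ1=1.0493600, φ2=0.8529354, Δφ=-0.1964246, Δλ=-0.3942262 rad; a=sin²(Δφ/2)+cosφ1·cosφ2·sin²(Δλ/2)=0.0221812235; c=2·atan2(√a, √(1-a))=0.298979558; dist=6371·c=1904.799 ≈ 1904.8 km; running total=12383.7 km
Leg 4 bearing: y=sinΔλ·cosφ2=-0.25264736, x=cosφ1·sinφ2-sinφ1·cosφ2·cosΔλ=-0.15141394; θ=atan2(y, x)=-120.9347° <0 so +360° → 239.0653° ≈ 239.1°
Leg 5: φ1=0.8529354, φ2=0.2548006, Δφ=-0.5981348, Δλ=2.0702205 rad; a=sin²(Δφ/2)+cosφ1·cosφ2·sin²(Δλ/2)=0.5575006011; c=2·atan2(√a, √(1-a))=1.686052537; dist=6371·c=10741.841 ≈ 10741.8 km; running total=23125.5 km
Leg 5 bearing: y=sinΔλ·cosφ2=0.84951554, x=cosφ1·sinφ2-sinφ1·cosφ2·cosΔλ=0.51487675; θ=atan2(y, x)=58.7807° ≈ 58.8°
Leg 6: φ1=0.2548006, φ2=0.8998359, Δφ=0.6450353, Δλ=-2.1140335 rad; a=sin²(Δφ/2)+cosφ1·cosφ2·sin²(Δλ/2)=0.5567963508; c=2·atan2(√a, √(1-a))=1.684634745; dist=6371·c=10732.808 ≈ 10732.8 km; running total=33858.3 km
Leg 6 bearing: y=sinΔλ·cosφ2=-0.53223291, x=cosφ1·sinφ2-sinφ1·cosφ2·cosΔλ=0.83894269; θ=atan2(y, x)=-32.3914° <0 so +360° → 327.6086° ≈ 327.6°
Leg 7: φ1=0.8998359, φ2=-0.4576114, Δφ=-1.3574473, Δλ=0.4916104 rad; a=sin²(Δφ/2)+cosφ1·cosφ2·sin²(Δλ/2)=0.4271600691; c=2·atan2(√a, √(1-a))=1.424596196; dist=6371·c=9076.102 ≈ 9076.1 km; running total=42934.4 km
Leg 7 bearing: y=sinΔλ·cosφ2=0.42347751, x=cosφ1·sinφ2-sinφ1·cosφ2·cosΔλ=-0.89411642; θ=atan2(y, x)=154.6565° ≈ 154.7°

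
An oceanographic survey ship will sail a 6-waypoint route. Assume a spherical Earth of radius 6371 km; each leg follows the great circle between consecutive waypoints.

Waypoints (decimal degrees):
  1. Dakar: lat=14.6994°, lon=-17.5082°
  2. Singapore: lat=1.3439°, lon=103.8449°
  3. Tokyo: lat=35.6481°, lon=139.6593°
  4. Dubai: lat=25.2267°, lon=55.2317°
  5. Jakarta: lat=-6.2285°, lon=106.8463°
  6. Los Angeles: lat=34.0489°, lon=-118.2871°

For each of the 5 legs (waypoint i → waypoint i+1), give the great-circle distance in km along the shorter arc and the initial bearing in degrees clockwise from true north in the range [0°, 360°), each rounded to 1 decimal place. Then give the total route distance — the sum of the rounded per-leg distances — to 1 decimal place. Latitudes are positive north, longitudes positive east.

Leg 1: φ1=0.2565529, φ2=0.0234555, Δφ=-0.2330974, Δλ=2.1180112 rad; a=sin²(Δφ/2)+cosφ1·cosφ2·sin²(Δλ/2)=0.7485957749; c=2·atan2(√a, √(1-a))=2.091155208; dist=6371·c=13322.7498 ≈ 13322.7 km; running total=13322.7 km
Leg 1 bearing: y=sinΔλ·cosφ2=0.85374209, x=cosφ1·sinφ2-sinφ1·cosφ2·cosΔλ=0.15467712; θ=atan2(y, x)=79.7308° ≈ 79.7°
Leg 2: φ1=0.0234555, φ2=0.6221767, Δφ=0.5987212, Δλ=0.6250792 rad; a=sin²(Δφ/2)+cosφ1·cosφ2·sin²(Δλ/2)=0.1637760030; c=2·atan2(√a, √(1-a))=0.833285033; dist=6371·c=5308.859 ≈ 5308.9 km; running total=18631.6 km
Leg 2 bearing: y=sinΔλ·cosφ2=0.47550913, x=cosφ1·sinφ2-sinφ1·cosφ2·cosΔλ=0.56719024; θ=atan2(y, x)=39.9751° ≈ 40.0°
Leg 3: φ1=0.6221767, φ2=0.4402890, Δφ=-0.1818877, Δλ=-1.4735396 rad; a=sin²(Δφ/2)+cosφ1·cosφ2·sin²(Δλ/2)=0.3401129589; c=2·atan2(√a, √(1-a))=1.245305286; dist=6371·c=7933.840 ≈ 7933.8 km; running total=26565.4 km
Leg 3 bearing: y=sinΔλ·cosφ2=-0.90035353, x=cosφ1·sinφ2-sinφ1·cosφ2·cosΔλ=0.29514075; θ=atan2(y, x)=-71.8506° <0 so +360° → 288.1494° ≈ 288.1°
Leg 4: φ1=0.4402890, φ2=-0.1087078, Δφ=-0.5489968, Δλ=0.9008447 rad; a=sin²(Δφ/2)+cosφ1·cosφ2·sin²(Δλ/2)=0.2439143242; c=2·atan2(√a, √(1-a))=1.033085326; dist=6371·c=6581.787 ≈ 6581.8 km; running total=33147.2 km
Leg 4 bearing: y=sinΔλ·cosφ2=0.77922473, x=cosφ1·sinφ2-sinφ1·cosφ2·cosΔλ=-0.36123307; θ=atan2(y, x)=114.8715° ≈ 114.9°
Leg 5: φ1=-0.1087078, φ2=0.5942654, Δφ=0.7029732, Δλ=-3.9293191 rad; a=sin²(Δφ/2)+cosφ1·cosφ2·sin²(Δλ/2)=0.8209050743; c=2·atan2(√a, √(1-a))=2.267652725; dist=6371·c=14447.216 ≈ 14447.2 km; running total=47594.4 km
Leg 5 bearing: y=sinΔλ·cosφ2=0.58724291, x=cosφ1·sinφ2-sinφ1·cosφ2·cosΔλ=0.49317898; θ=atan2(y, x)=49.9758° ≈ 50.0°

Leg 1: dist=13322.7 km, bearing=79.7°
Leg 2: dist=5308.9 km, bearing=40.0°
Leg 3: dist=7933.8 km, bearing=288.1°
Leg 4: dist=6581.8 km, bearing=114.9°
Leg 5: dist=14447.2 km, bearing=50.0°
Total: 47594.4 km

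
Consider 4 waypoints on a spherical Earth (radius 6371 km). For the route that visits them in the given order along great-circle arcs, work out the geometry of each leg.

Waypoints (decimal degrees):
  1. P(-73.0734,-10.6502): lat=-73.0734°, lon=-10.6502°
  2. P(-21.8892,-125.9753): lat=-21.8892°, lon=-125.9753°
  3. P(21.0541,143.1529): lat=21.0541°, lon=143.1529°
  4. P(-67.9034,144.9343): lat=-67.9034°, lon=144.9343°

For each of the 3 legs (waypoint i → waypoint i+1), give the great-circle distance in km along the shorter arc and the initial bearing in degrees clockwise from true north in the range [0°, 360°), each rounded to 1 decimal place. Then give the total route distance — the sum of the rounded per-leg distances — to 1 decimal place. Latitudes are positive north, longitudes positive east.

Leg 1: dist=8456.2 km, bearing=239.8°
Leg 2: dist=10948.2 km, bearing=289.4°
Leg 3: dist=9892.7 km, bearing=179.3°
Total: 29297.1 km

Leg 1: φ1=-1.2753714, φ2=-0.3820386, Δφ=0.8933328, Δλ=-2.0128027 rad; a=sin²(Δφ/2)+cosφ1·cosφ2·sin²(Δλ/2)=0.3794492332; c=2·atan2(√a, √(1-a))=1.327295619; dist=6371·c=8456.200 ≈ 8456.2 km; running total=8456.2 km
Leg 1 bearing: y=sinΔλ·cosφ2=-0.83873031, x=cosφ1·sinφ2-sinφ1·cosφ2·cosΔλ=-0.48826377; θ=atan2(y, x)=-120.2057° <0 so +360° → 239.7943° ≈ 239.8°
Leg 2: φ1=-0.3820386, φ2=0.3674634, Δφ=0.7495020, Δλ=4.6971732 rad; a=sin²(Δφ/2)+cosφ1·cosφ2·sin²(Δλ/2)=0.5735542653; c=2·atan2(√a, √(1-a))=1.718440686; dist=6371·c=10948.186 ≈ 10948.2 km; running total=19404.4 km
Leg 2 bearing: y=sinΔλ·cosφ2=-0.93313360, x=cosφ1·sinφ2-sinφ1·cosφ2·cosΔλ=0.32805604; θ=atan2(y, x)=-70.6302° <0 so +360° → 289.3698° ≈ 289.4°
Leg 3: φ1=0.3674634, φ2=-1.1851379, Δφ=-1.5526013, Δλ=0.0310913 rad; a=sin²(Δφ/2)+cosφ1·cosφ2·sin²(Δλ/2)=0.4909878053; c=2·atan2(√a, √(1-a))=1.552770961; dist=6371·c=9892.704 ≈ 9892.7 km; running total=29297.1 km
Leg 3 bearing: y=sinΔλ·cosφ2=0.01169371, x=cosφ1·sinφ2-sinφ1·cosφ2·cosΔλ=-0.99976916; θ=atan2(y, x)=179.3299° ≈ 179.3°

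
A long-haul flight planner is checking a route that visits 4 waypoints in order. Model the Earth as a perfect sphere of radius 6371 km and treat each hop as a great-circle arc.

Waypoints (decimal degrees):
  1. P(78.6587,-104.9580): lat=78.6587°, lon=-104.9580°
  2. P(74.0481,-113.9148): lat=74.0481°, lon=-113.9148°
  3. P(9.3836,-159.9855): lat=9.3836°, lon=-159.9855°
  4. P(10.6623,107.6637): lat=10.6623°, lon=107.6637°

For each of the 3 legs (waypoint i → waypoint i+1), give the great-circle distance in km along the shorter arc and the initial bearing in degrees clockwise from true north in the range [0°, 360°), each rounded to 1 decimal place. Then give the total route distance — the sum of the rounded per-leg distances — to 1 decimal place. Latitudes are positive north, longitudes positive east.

Leg 1: dist=562.5 km, bearing=209.0°
Leg 2: dist=7764.2 km, bearing=229.2°
Leg 3: dist=10068.7 km, bearing=280.9°
Total: 18395.4 km

Leg 1: φ1=1.3728533, φ2=1.2923831, Δφ=-0.0804702, Δλ=-0.1563257 rad; a=sin²(Δφ/2)+cosφ1·cosφ2·sin²(Δλ/2)=0.0019475072; c=2·atan2(√a, √(1-a))=0.088289814; dist=6371·c=562.494 ≈ 562.5 km; running total=562.5 km
Leg 1 bearing: y=sinΔλ·cosφ2=-0.04278825, x=cosφ1·sinφ2-sinφ1·cosφ2·cosΔλ=-0.07709749; θ=atan2(y, x)=-150.9702° <0 so +360° → 209.0298° ≈ 209.0°
Leg 2: φ1=1.2923831, φ2=0.1637747, Δφ=-1.1286084, Δλ=-0.8040854 rad; a=sin²(Δφ/2)+cosφ1·cosφ2·sin²(Δλ/2)=0.3275585505; c=2·atan2(√a, √(1-a))=1.218682300; dist=6371·c=7764.225 ≈ 7764.2 km; running total=8326.7 km
Leg 2 bearing: y=sinΔλ·cosφ2=-0.71055938, x=cosφ1·sinφ2-sinφ1·cosφ2·cosΔλ=-0.61331978; θ=atan2(y, x)=-130.7991° <0 so +360° → 229.2009° ≈ 229.2°
Leg 3: φ1=0.1637747, φ2=0.1860922, Δφ=0.0223175, Δλ=4.6713598 rad; a=sin²(Δφ/2)+cosφ1·cosφ2·sin²(Δλ/2)=0.5048018987; c=2·atan2(√a, √(1-a))=1.580400272; dist=6371·c=10068.730 ≈ 10068.7 km; running total=18395.4 km
Leg 3 bearing: y=sinΔλ·cosφ2=-0.98190770, x=cosφ1·sinφ2-sinφ1·cosφ2·cosΔλ=0.18911646; θ=atan2(y, x)=-79.0983° <0 so +360° → 280.9017° ≈ 280.9°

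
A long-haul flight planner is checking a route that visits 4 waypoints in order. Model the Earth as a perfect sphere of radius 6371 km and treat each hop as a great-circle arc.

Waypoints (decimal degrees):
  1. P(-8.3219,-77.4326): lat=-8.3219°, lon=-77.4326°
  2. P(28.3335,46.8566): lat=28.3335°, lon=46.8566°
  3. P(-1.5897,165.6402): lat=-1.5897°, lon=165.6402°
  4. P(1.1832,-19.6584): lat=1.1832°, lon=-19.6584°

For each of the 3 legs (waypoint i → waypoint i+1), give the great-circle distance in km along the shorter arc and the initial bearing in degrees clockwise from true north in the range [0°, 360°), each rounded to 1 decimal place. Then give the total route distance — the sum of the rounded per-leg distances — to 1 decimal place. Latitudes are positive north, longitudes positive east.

Leg 1: φ1=-0.1452446, φ2=0.4945129, Δφ=0.6397574, Δλ=2.1692558 rad; a=sin²(Δφ/2)+cosφ1·cosφ2·sin²(Δλ/2)=0.7796743039; c=2·atan2(√a, √(1-a))=2.164396098; dist=6371·c=13789.368 ≈ 13789.4 km; running total=13789.4 km
Leg 1 bearing: y=sinΔλ·cosφ2=0.72722521, x=cosφ1·sinφ2-sinφ1·cosφ2·cosΔλ=0.39783492; θ=atan2(y, x)=61.3187° ≈ 61.3°
Leg 2: φ1=0.4945129, φ2=-0.0277455, Δφ=-0.5222584, Δλ=2.0731649 rad; a=sin²(Δφ/2)+cosφ1·cosφ2·sin²(Δλ/2)=0.7184110389; c=2·atan2(√a, √(1-a))=2.022859158; dist=6371·c=12887.636 ≈ 12887.6 km; running total=26677.0 km
Leg 2 bearing: y=sinΔλ·cosφ2=0.87610721, x=cosφ1·sinφ2-sinφ1·cosφ2·cosΔλ=0.20401624; θ=atan2(y, x)=76.8913° ≈ 76.9°
Leg 3: φ1=-0.0277455, φ2=0.0206507, Δφ=0.0483962, Δλ=-3.2340707 rad; a=sin²(Δφ/2)+cosφ1·cosφ2·sin²(Δλ/2)=0.9978521713; c=2·atan2(√a, √(1-a))=3.048870095; dist=6371·c=19424.351 ≈ 19424.4 km; running total=46101.4 km
Leg 3 bearing: y=sinΔλ·cosφ2=0.09232657, x=cosφ1·sinφ2-sinφ1·cosφ2·cosΔλ=-0.00697619; θ=atan2(y, x)=94.3211° ≈ 94.3°

Leg 1: dist=13789.4 km, bearing=61.3°
Leg 2: dist=12887.6 km, bearing=76.9°
Leg 3: dist=19424.4 km, bearing=94.3°
Total: 46101.4 km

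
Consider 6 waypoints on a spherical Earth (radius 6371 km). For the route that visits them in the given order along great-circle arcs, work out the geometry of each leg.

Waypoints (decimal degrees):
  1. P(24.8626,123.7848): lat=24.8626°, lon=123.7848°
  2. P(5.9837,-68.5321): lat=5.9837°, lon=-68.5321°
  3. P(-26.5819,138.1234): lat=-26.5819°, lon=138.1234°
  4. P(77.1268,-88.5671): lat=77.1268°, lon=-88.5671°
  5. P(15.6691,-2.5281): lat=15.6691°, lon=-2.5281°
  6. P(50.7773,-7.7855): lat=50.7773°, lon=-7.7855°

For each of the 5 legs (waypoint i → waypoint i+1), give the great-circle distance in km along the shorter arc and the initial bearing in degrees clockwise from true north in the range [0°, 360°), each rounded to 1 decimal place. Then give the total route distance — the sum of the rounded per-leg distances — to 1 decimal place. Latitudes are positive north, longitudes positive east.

Leg 1: dist=16335.2 km, bearing=22.9°
Leg 2: dist=16379.4 km, bearing=228.0°
Leg 3: dist=13894.1 km, bearing=11.4°
Leg 4: dist=8212.0 km, bearing=90.3°
Leg 5: dist=3932.1 km, bearing=354.3°
Total: 58752.8 km

Leg 1: φ1=0.4339342, φ2=0.1044353, Δφ=-0.3294990, Δλ=-3.3565631 rad; a=sin²(Δφ/2)+cosφ1·cosφ2·sin²(Δλ/2)=0.9188877984; c=2·atan2(√a, √(1-a))=2.563992836; dist=6371·c=16335.198 ≈ 16335.2 km; running total=16335.2 km
Leg 1 bearing: y=sinΔλ·cosφ2=0.21215632, x=cosφ1·sinφ2-sinφ1·cosφ2·cosΔλ=0.50311206; θ=atan2(y, x)=22.8646° ≈ 22.9°
Leg 2: φ1=0.1044353, φ2=-0.4639417, Δφ=-0.5683769, Δλ=3.6068189 rad; a=sin²(Δφ/2)+cosφ1·cosφ2·sin²(Δλ/2)=0.9207713889; c=2·atan2(√a, √(1-a))=2.570929216; dist=6371·c=16379.390 ≈ 16379.4 km; running total=32714.6 km
Leg 2 bearing: y=sinΔλ·cosφ2=-0.40120339, x=cosφ1·sinφ2-sinφ1·cosφ2·cosΔλ=-0.36172033; θ=atan2(y, x)=-132.0375° <0 so +360° → 227.9625° ≈ 228.0°
Leg 3: φ1=-0.4639417, φ2=1.3461166, Δφ=1.8100583, Δλ=-3.9564956 rad; a=sin²(Δφ/2)+cosφ1·cosφ2·sin²(Δλ/2)=0.7864493117; c=2·atan2(√a, √(1-a))=2.180834348; dist=6371·c=13894.096 ≈ 13894.1 km; running total=46608.7 km
Leg 3 bearing: y=sinΔλ·cosφ2=0.16211818, x=cosφ1·sinφ2-sinφ1·cosφ2·cosΔλ=0.80343317; θ=atan2(y, x)=11.4081° ≈ 11.4°
Leg 4: φ1=1.3461166, φ2=0.2734774, Δφ=-1.0726392, Δλ=1.5016638 rad; a=sin²(Δφ/2)+cosφ1·cosφ2·sin²(Δλ/2)=0.3609445079; c=2·atan2(√a, √(1-a))=1.288969379; dist=6371·c=8212.024 ≈ 8212.0 km; running total=54820.7 km
Leg 4 bearing: y=sinΔλ·cosφ2=0.96053761, x=cosφ1·sinφ2-sinφ1·cosφ2·cosΔλ=-0.00466613; θ=atan2(y, x)=90.2783° ≈ 90.3°
Leg 5: φ1=0.2734774, φ2=0.8862311, Δφ=0.6127537, Δλ=-0.0917589 rad; a=sin²(Δφ/2)+cosφ1·cosφ2·sin²(Δλ/2)=0.0922469500; c=2·atan2(√a, √(1-a))=0.617193197; dist=6371·c=3932.138 ≈ 3932.1 km; running total=58752.8 km
Leg 5 bearing: y=sinΔλ·cosφ2=-0.05794112, x=cosφ1·sinφ2-sinφ1·cosφ2·cosΔλ=0.57584080; θ=atan2(y, x)=-5.7458° <0 so +360° → 354.2542° ≈ 354.3°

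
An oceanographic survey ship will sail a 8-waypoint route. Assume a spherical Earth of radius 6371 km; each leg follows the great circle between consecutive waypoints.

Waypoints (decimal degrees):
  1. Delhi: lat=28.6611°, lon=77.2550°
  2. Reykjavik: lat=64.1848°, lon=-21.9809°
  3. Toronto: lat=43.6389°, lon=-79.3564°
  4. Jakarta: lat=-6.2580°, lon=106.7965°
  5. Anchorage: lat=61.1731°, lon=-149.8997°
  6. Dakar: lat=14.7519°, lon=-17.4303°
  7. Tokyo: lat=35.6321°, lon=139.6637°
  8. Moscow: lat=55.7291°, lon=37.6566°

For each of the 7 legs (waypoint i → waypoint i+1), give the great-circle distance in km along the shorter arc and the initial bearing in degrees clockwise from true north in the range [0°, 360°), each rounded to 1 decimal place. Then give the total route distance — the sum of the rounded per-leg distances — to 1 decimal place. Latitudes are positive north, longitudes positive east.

Leg 1: φ1=0.5002306, φ2=1.1202361, Δφ=0.6200055, Δλ=-1.7319932 rad; a=sin²(Δφ/2)+cosφ1·cosφ2·sin²(Δλ/2)=0.3147831915; c=2·atan2(√a, √(1-a))=1.191320522; dist=6371·c=7589.903 ≈ 7589.9 km; running total=7589.9 km
Leg 1 bearing: y=sinΔλ·cosφ2=-0.42982445, x=cosφ1·sinφ2-sinφ1·cosφ2·cosΔλ=0.82342570; θ=atan2(y, x)=-27.5644° <0 so +360° → 332.4356° ≈ 332.4°
Leg 2: φ1=1.1202361, φ2=0.7616425, Δφ=-0.3585936, Δλ=-1.0013914 rad; a=sin²(Δφ/2)+cosφ1·cosφ2·sin²(Δλ/2)=0.1044260244; c=2·atan2(√a, √(1-a))=0.658112713; dist=6371·c=4192.836 ≈ 4192.8 km; running total=11782.7 km
Leg 2 bearing: y=sinΔλ·cosφ2=-0.60951896, x=cosφ1·sinφ2-sinφ1·cosφ2·cosΔλ=-0.05071057; θ=atan2(y, x)=-94.7559° <0 so +360° → 265.2441° ≈ 265.2°
Leg 3: φ1=0.7616425, φ2=-0.1092227, Δφ=-0.8708652, Δλ=3.2489810 rad; a=sin²(Δφ/2)+cosφ1·cosφ2·sin²(Δλ/2)=0.8952364662; c=2·atan2(√a, √(1-a))=2.482377078; dist=6371·c=15815.224 ≈ 15815.2 km; running total=27597.9 km
Leg 3 bearing: y=sinΔλ·cosφ2=-0.10654339, x=cosφ1·sinφ2-sinφ1·cosφ2·cosΔλ=0.60315922; θ=atan2(y, x)=-10.0175° <0 so +360° → 349.9825° ≈ 350.0°
Leg 4: φ1=-0.1092227, φ2=1.0676720, Δφ=1.1768947, Δλ=-4.4801939 rad; a=sin²(Δφ/2)+cosφ1·cosφ2·sin²(Δλ/2)=0.6028948190; c=2·atan2(√a, √(1-a))=1.778066874; dist=6371·c=11328.064 ≈ 11328.1 km; running total=38926.0 km
Leg 4 bearing: y=sinΔλ·cosφ2=0.46922547, x=cosφ1·sinφ2-sinφ1·cosφ2·cosΔλ=0.85876544; θ=atan2(y, x)=28.6520° ≈ 28.7°
Leg 5: φ1=1.0676720, φ2=0.2574692, Δφ=-0.8102028, Δλ=2.3120272 rad; a=sin²(Δφ/2)+cosφ1·cosφ2·sin²(Δλ/2)=0.5458725310; c=2·atan2(√a, √(1-a))=1.662670584; dist=6371·c=10592.874 ≈ 10592.9 km; running total=49518.9 km
Leg 5 bearing: y=sinΔλ·cosφ2=0.71332365, x=cosφ1·sinφ2-sinφ1·cosφ2·cosΔλ=0.69480373; θ=atan2(y, x)=45.7535° ≈ 45.8°
Leg 6: φ1=0.2574692, φ2=0.6218975, Δφ=0.3644282, Δλ=2.7418075 rad; a=sin²(Δφ/2)+cosφ1·cosφ2·sin²(Δλ/2)=0.7878300683; c=2·atan2(√a, √(1-a))=2.184207566; dist=6371·c=13915.586 ≈ 13915.6 km; running total=63434.5 km
Leg 6 bearing: y=sinΔλ·cosφ2=0.31634843, x=cosφ1·sinφ2-sinφ1·cosφ2·cosΔλ=0.75401530; θ=atan2(y, x)=22.7606° ≈ 22.8°
Leg 7: φ1=0.6218975, φ2=0.9726563, Δφ=0.3507588, Δλ=-1.7803598 rad; a=sin²(Δφ/2)+cosφ1·cosφ2·sin²(Δλ/2)=0.3068892378; c=2·atan2(√a, √(1-a))=1.174264590; dist=6371·c=7481.240 ≈ 7481.2 km; running total=70915.7 km
Leg 7 bearing: y=sinΔλ·cosφ2=-0.55078667, x=cosφ1·sinφ2-sinφ1·cosφ2·cosΔλ=0.73991011; θ=atan2(y, x)=-36.6639° <0 so +360° → 323.3361° ≈ 323.3°

Leg 1: dist=7589.9 km, bearing=332.4°
Leg 2: dist=4192.8 km, bearing=265.2°
Leg 3: dist=15815.2 km, bearing=350.0°
Leg 4: dist=11328.1 km, bearing=28.7°
Leg 5: dist=10592.9 km, bearing=45.8°
Leg 6: dist=13915.6 km, bearing=22.8°
Leg 7: dist=7481.2 km, bearing=323.3°
Total: 70915.7 km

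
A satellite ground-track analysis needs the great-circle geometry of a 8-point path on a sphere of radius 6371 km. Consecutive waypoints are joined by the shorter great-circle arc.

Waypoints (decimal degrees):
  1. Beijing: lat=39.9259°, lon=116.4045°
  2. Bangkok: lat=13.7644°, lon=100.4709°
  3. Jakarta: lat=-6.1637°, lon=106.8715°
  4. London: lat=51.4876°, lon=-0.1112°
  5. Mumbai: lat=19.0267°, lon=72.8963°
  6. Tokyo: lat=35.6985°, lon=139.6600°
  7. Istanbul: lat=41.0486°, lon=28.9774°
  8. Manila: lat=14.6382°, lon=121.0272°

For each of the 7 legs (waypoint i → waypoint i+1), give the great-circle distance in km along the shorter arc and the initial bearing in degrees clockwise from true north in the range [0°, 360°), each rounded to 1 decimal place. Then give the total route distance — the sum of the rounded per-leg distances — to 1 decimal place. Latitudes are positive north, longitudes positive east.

Leg 1: φ1=0.6968384, φ2=0.2402341, Δφ=-0.4566043, Δλ=-0.2780938 rad; a=sin²(Δφ/2)+cosφ1·cosφ2·sin²(Δλ/2)=0.0655310113; c=2·atan2(√a, √(1-a))=0.517743908; dist=6371·c=3298.546 ≈ 3298.5 km; running total=3298.5 km
Leg 1 bearing: y=sinΔλ·cosφ2=-0.26663949, x=cosφ1·sinφ2-sinφ1·cosφ2·cosΔλ=-0.41695344; θ=atan2(y, x)=-147.4013° <0 so +360° → 212.5987° ≈ 212.6°
Leg 2: φ1=0.2402341, φ2=-0.1075769, Δφ=-0.3478110, Δλ=0.1117115 rad; a=sin²(Δφ/2)+cosφ1·cosφ2·sin²(Δλ/2)=0.0329490831; c=2·atan2(√a, √(1-a))=0.365061425; dist=6371·c=2325.806 ≈ 2325.8 km; running total=5624.3 km
Leg 2 bearing: y=sinΔλ·cosφ2=0.11083490, x=cosφ1·sinφ2-sinφ1·cosφ2·cosΔλ=-0.33936616; θ=atan2(y, x)=161.9133° ≈ 161.9°
Leg 3: φ1=-0.1075769, φ2=0.8986281, Δφ=1.0062050, Δλ=-1.8672004 rad; a=sin²(Δφ/2)+cosφ1·cosφ2·sin²(Δλ/2)=0.6324188770; c=2·atan2(√a, √(1-a))=1.838831991; dist=6371·c=11715.199 ≈ 11715.2 km; running total=17339.5 km
Leg 3 bearing: y=sinΔλ·cosφ2=-0.59553061, x=cosφ1·sinφ2-sinφ1·cosφ2·cosΔλ=0.75842222; θ=atan2(y, x)=-38.1398° <0 so +360° → 321.8602° ≈ 321.9°
Leg 4: φ1=0.8986281, φ2=0.3320786, Δφ=-0.5665496, Δλ=1.2742213 rad; a=sin²(Δφ/2)+cosφ1·cosφ2·sin²(Δλ/2)=0.2864358039; c=2·atan2(√a, √(1-a))=1.129481828; dist=6371·c=7195.929 ≈ 7195.9 km; running total=24535.4 km
Leg 4 bearing: y=sinΔλ·cosφ2=0.90409490, x=cosφ1·sinφ2-sinφ1·cosφ2·cosΔλ=-0.01318145; θ=atan2(y, x)=90.8353° ≈ 90.8°
Leg 5: φ1=0.3320786, φ2=0.6230564, Δφ=0.2909778, Δλ=1.1652464 rad; a=sin²(Δφ/2)+cosφ1·cosφ2·sin²(Δλ/2)=0.2534394468; c=2·atan2(√a, √(1-a))=1.055122566; dist=6371·c=6722.186 ≈ 6722.2 km; running total=31257.6 km
Leg 5 bearing: y=sinΔλ·cosφ2=0.74622587, x=cosφ1·sinφ2-sinφ1·cosφ2·cosΔλ=0.44718958; θ=atan2(y, x)=59.0671° ≈ 59.1°
Leg 6: φ1=0.6230564, φ2=0.7164332, Δφ=0.0933769, Δλ=-1.9317758 rad; a=sin²(Δφ/2)+cosφ1·cosφ2·sin²(Δλ/2)=0.4165567635; c=2·atan2(√a, √(1-a))=1.403125319; dist=6371·c=8939.311 ≈ 8939.3 km; running total=40196.9 km
Leg 6 bearing: y=sinΔλ·cosφ2=-0.70554868, x=cosφ1·sinφ2-sinφ1·cosφ2·cosΔλ=0.68873070; θ=atan2(y, x)=-45.6911° <0 so +360° → 314.3089° ≈ 314.3°
Leg 7: φ1=0.7164332, φ2=0.2554848, Δφ=-0.4609484, Δλ=1.6065721 rad; a=sin²(Δφ/2)+cosφ1·cosφ2·sin²(Δλ/2)=0.4300708599; c=2·atan2(√a, √(1-a))=1.430478040; dist=6371·c=9113.576 ≈ 9113.6 km; running total=49310.5 km
Leg 7 bearing: y=sinΔλ·cosφ2=0.96692178, x=cosφ1·sinφ2-sinφ1·cosφ2·cosΔλ=0.21331181; θ=atan2(y, x)=77.5593° ≈ 77.6°

Leg 1: dist=3298.5 km, bearing=212.6°
Leg 2: dist=2325.8 km, bearing=161.9°
Leg 3: dist=11715.2 km, bearing=321.9°
Leg 4: dist=7195.9 km, bearing=90.8°
Leg 5: dist=6722.2 km, bearing=59.1°
Leg 6: dist=8939.3 km, bearing=314.3°
Leg 7: dist=9113.6 km, bearing=77.6°
Total: 49310.5 km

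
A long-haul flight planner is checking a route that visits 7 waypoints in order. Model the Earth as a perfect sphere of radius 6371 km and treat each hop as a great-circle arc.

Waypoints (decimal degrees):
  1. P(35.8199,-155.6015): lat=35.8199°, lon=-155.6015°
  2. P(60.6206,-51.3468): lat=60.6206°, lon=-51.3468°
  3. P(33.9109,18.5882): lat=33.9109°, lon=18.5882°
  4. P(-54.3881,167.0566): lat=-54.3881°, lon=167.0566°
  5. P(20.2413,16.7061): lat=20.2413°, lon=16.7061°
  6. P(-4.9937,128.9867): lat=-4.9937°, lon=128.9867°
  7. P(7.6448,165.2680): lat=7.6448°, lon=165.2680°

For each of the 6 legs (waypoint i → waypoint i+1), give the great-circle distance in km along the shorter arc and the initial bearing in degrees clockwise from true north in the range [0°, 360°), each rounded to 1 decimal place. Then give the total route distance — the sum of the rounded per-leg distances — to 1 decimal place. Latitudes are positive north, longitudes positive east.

Leg 1: dist=7302.0 km, bearing=31.5°
Leg 2: dist=5699.4 km, bearing=88.1°
Leg 3: dist=16672.1 km, bearing=142.6°
Leg 4: dist=15469.3 km, bearing=225.2°
Leg 5: dist=12521.9 km, bearing=87.0°
Leg 6: dist=4263.2 km, bearing=71.0°
Total: 61927.9 km

Leg 1: φ1=0.6251752, φ2=1.0580291, Δφ=0.4328539, Δλ=1.8195878 rad; a=sin²(Δφ/2)+cosφ1·cosφ2·sin²(Δλ/2)=0.2939898372; c=2·atan2(√a, √(1-a))=1.146126097; dist=6371·c=7301.969 ≈ 7302.0 km; running total=7302.0 km
Leg 1 bearing: y=sinΔλ·cosφ2=0.47548556, x=cosφ1·sinφ2-sinφ1·cosφ2·cosΔλ=0.77727263; θ=atan2(y, x)=31.4556° ≈ 31.5°
Leg 2: φ1=1.0580291, φ2=0.5918569, Δφ=-0.4661722, Δλ=1.2205960 rad; a=sin²(Δφ/2)+cosφ1·cosφ2·sin²(Δλ/2)=0.1870816721; c=2·atan2(√a, √(1-a))=0.894592556; dist=6371·c=5699.449 ≈ 5699.4 km; running total=13001.4 km
Leg 2 bearing: y=sinΔλ·cosφ2=0.77953419, x=cosφ1·sinφ2-sinφ1·cosφ2·cosΔλ=0.02559169; θ=atan2(y, x)=88.1197° ≈ 88.1°
Leg 3: φ1=0.5918569, φ2=-0.9492514, Δφ=-1.5411083, Δλ=2.5912624 rad; a=sin²(Δφ/2)+cosφ1·cosφ2·sin²(Δλ/2)=0.9327304351; c=2·atan2(√a, √(1-a))=2.616865912; dist=6371·c=16672.053 ≈ 16672.1 km; running total=29673.5 km
Leg 3 bearing: y=sinΔλ·cosφ2=0.30452042, x=cosφ1·sinφ2-sinφ1·cosφ2·cosΔλ=-0.39779994; θ=atan2(y, x)=142.5655° ≈ 142.6°
Leg 4: φ1=-0.9492514, φ2=0.3532773, Δφ=1.3025287, Δλ=-2.6241113 rad; a=sin²(Δφ/2)+cosφ1·cosφ2·sin²(Δλ/2)=0.8780348704; c=2·atan2(√a, √(1-a))=2.428083369; dist=6371·c=15469.319 ≈ 15469.3 km; running total=45142.8 km
Leg 4 bearing: y=sinΔλ·cosφ2=-0.46414256, x=cosφ1·sinφ2-sinφ1·cosφ2·cosΔλ=-0.46144364; θ=atan2(y, x)=-134.8329° <0 so +360° → 225.1671° ≈ 225.2°
Leg 5: φ1=0.3532773, φ2=-0.0871565, Δφ=-0.4404338, Δλ=1.9596662 rad; a=sin²(Δφ/2)+cosφ1·cosφ2·sin²(Δλ/2)=0.6922470017; c=2·atan2(√a, √(1-a))=1.965455954; dist=6371·c=12521.920 ≈ 12521.9 km; running total=57664.7 km
Leg 5 bearing: y=sinΔλ·cosφ2=0.92182582, x=cosφ1·sinφ2-sinφ1·cosφ2·cosΔλ=0.04900533; θ=atan2(y, x)=86.9570° ≈ 87.0°
Leg 6: φ1=-0.0871565, φ2=0.1334269, Δφ=0.2205834, Δλ=0.6332281 rad; a=sin²(Δφ/2)+cosφ1·cosφ2·sin²(Δλ/2)=0.1078279932; c=2·atan2(√a, √(1-a))=0.669158394; dist=6371·c=4263.208 ≈ 4263.2 km; running total=61927.9 km
Leg 6 bearing: y=sinΔλ·cosφ2=0.58649053, x=cosφ1·sinφ2-sinφ1·cosφ2·cosΔλ=0.20207257; θ=atan2(y, x)=70.9888° ≈ 71.0°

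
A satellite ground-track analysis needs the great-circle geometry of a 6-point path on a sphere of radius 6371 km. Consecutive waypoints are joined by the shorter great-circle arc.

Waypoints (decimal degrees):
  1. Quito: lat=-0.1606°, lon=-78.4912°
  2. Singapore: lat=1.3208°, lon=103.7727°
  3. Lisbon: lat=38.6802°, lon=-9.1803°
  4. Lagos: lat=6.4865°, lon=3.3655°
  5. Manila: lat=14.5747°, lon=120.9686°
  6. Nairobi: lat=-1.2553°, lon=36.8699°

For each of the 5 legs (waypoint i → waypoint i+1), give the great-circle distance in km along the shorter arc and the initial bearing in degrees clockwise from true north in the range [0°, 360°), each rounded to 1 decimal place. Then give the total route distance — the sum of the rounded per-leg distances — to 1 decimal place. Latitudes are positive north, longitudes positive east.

Leg 1: φ1=-0.0028030, φ2=0.0230523, Δφ=0.0258553, Δλ=3.1811052 rad; a=sin²(Δφ/2)+cosφ1·cosφ2·sin²(Δλ/2)=0.9995073413; c=2·atan2(√a, √(1-a))=3.097197174; dist=6371·c=19732.243 ≈ 19732.2 km; running total=19732.2 km
Leg 1 bearing: y=sinΔλ·cosφ2=-0.03949173, x=cosφ1·sinφ2-sinφ1·cosφ2·cosΔλ=0.02025011; θ=atan2(y, x)=-62.8527° <0 so +360° → 297.1473° ≈ 297.1°
Leg 2: φ1=0.0230523, φ2=0.6750968, Δφ=0.6520445, Δλ=-1.9714018 rad; a=sin²(Δφ/2)+cosφ1·cosφ2·sin²(Δλ/2)=0.6449733087; c=2·atan2(√a, √(1-a))=1.864967385; dist=6371·c=11881.707 ≈ 11881.7 km; running total=31613.9 km
Leg 2 bearing: y=sinΔλ·cosφ2=-0.71883880, x=cosφ1·sinφ2-sinφ1·cosφ2·cosΔλ=0.63182414; θ=atan2(y, x)=-48.6861° <0 so +360° → 311.3139° ≈ 311.3°
Leg 3: φ1=0.6750968, φ2=0.1132108, Δφ=-0.5618861, Δλ=0.2189655 rad; a=sin²(Δφ/2)+cosφ1·cosφ2·sin²(Δλ/2)=0.0861343335; c=2·atan2(√a, √(1-a))=0.595743854; dist=6371·c=3795.484 ≈ 3795.5 km; running total=35409.4 km
Leg 3 bearing: y=sinΔλ·cosφ2=0.21582942, x=cosφ1·sinφ2-sinφ1·cosφ2·cosΔλ=-0.51795608; θ=atan2(y, x)=157.3788° ≈ 157.4°
Leg 4: φ1=0.1132108, φ2=0.2543765, Δφ=0.1411657, Δλ=2.0525613 rad; a=sin²(Δφ/2)+cosφ1·cosφ2·sin²(Δλ/2)=0.7085676638; c=2·atan2(√a, √(1-a))=2.001087364; dist=6371·c=12748.928 ≈ 12748.9 km; running total=48158.3 km
Leg 4 bearing: y=sinΔλ·cosφ2=0.85766163, x=cosφ1·sinφ2-sinφ1·cosφ2·cosΔλ=0.30069030; θ=atan2(y, x)=70.6797° ≈ 70.7°
Leg 5: φ1=0.2543765, φ2=-0.0219091, Δφ=-0.2762856, Δλ=-1.4677992 rad; a=sin²(Δφ/2)+cosφ1·cosφ2·sin²(Δλ/2)=0.4530150699; c=2·atan2(√a, √(1-a))=1.476687617; dist=6371·c=9407.977 ≈ 9408.0 km; running total=57566.3 km
Leg 5 bearing: y=sinΔλ·cosφ2=-0.99446176, x=cosφ1·sinφ2-sinφ1·cosφ2·cosΔλ=-0.04706879; θ=atan2(y, x)=-92.7098° <0 so +360° → 267.2902° ≈ 267.3°

Leg 1: dist=19732.2 km, bearing=297.1°
Leg 2: dist=11881.7 km, bearing=311.3°
Leg 3: dist=3795.5 km, bearing=157.4°
Leg 4: dist=12748.9 km, bearing=70.7°
Leg 5: dist=9408.0 km, bearing=267.3°
Total: 57566.3 km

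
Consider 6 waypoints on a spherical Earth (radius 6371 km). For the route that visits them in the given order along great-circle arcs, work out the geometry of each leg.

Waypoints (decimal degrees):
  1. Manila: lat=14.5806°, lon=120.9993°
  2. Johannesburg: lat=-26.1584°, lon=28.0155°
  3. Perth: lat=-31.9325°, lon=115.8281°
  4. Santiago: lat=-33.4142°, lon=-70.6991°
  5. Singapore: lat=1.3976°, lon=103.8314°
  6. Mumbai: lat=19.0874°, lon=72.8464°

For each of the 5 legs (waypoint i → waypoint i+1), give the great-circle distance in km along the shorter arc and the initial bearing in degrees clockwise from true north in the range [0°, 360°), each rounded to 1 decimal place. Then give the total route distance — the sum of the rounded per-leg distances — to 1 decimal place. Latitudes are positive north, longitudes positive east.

Leg 1: φ1=0.2544795, φ2=-0.4565502, Δφ=-0.7110297, Δλ=-1.6228735 rad; a=sin²(Δφ/2)+cosφ1·cosφ2·sin²(Δλ/2)=0.5780994423; c=2·atan2(√a, √(1-a))=1.727637447; dist=6371·c=11006.778 ≈ 11006.8 km; running total=11006.8 km
Leg 1 bearing: y=sinΔλ·cosφ2=-0.89636184, x=cosφ1·sinφ2-sinφ1·cosφ2·cosΔλ=-0.41489440; θ=atan2(y, x)=-114.8378° <0 so +360° → 245.1622° ≈ 245.2°
Leg 2: φ1=-0.4565502, φ2=-0.5573273, Δφ=-0.1007771, Δλ=1.5326190 rad; a=sin²(Δφ/2)+cosφ1·cosφ2·sin²(Δλ/2)=0.3688744651; c=2·atan2(√a, √(1-a))=1.305442145; dist=6371·c=8316.972 ≈ 8317.0 km; running total=19323.8 km
Leg 2 bearing: y=sinΔλ·cosφ2=0.84805341, x=cosφ1·sinφ2-sinφ1·cosφ2·cosΔλ=-0.46046693; θ=atan2(y, x)=118.5006° ≈ 118.5°
Leg 3: φ1=-0.5573273, φ2=-0.5831878, Δφ=-0.0258605, Δλ=-3.2555138 rad; a=sin²(Δφ/2)+cosφ1·cosφ2·sin²(Δλ/2)=0.7062673087; c=2·atan2(√a, √(1-a))=1.996031056; dist=6371·c=12716.714 ≈ 12716.7 km; running total=32040.5 km
Leg 3 bearing: y=sinΔλ·cosφ2=0.09488572, x=cosφ1·sinφ2-sinφ1·cosφ2·cosΔλ=-0.90598669; θ=atan2(y, x)=174.0211° ≈ 174.0°
Leg 4: φ1=-0.5831878, φ2=0.0243927, Δφ=0.6075805, Δλ=3.0461319 rad; a=sin²(Δφ/2)+cosφ1·cosφ2·sin²(Δλ/2)=0.9220476425; c=2·atan2(√a, √(1-a))=2.575671953; dist=6371·c=16409.606 ≈ 16409.6 km; running total=48450.1 km
Leg 4 bearing: y=sinΔλ·cosφ2=0.09528751, x=cosφ1·sinφ2-sinφ1·cosφ2·cosΔλ=-0.52765845; θ=atan2(y, x)=169.7635° ≈ 169.8°
Leg 5: φ1=0.0243927, φ2=0.3331380, Δφ=0.3087453, Δλ=-0.5407903 rad; a=sin²(Δφ/2)+cosφ1·cosφ2·sin²(Δλ/2)=0.0910483874; c=2·atan2(√a, √(1-a))=0.613039115; dist=6371·c=3905.672 ≈ 3905.7 km; running total=52355.8 km
Leg 5 bearing: y=sinΔλ·cosφ2=-0.48650963, x=cosφ1·sinφ2-sinφ1·cosφ2·cosΔλ=0.30715255; θ=atan2(y, x)=-57.7342° <0 so +360° → 302.2658° ≈ 302.3°

Leg 1: dist=11006.8 km, bearing=245.2°
Leg 2: dist=8317.0 km, bearing=118.5°
Leg 3: dist=12716.7 km, bearing=174.0°
Leg 4: dist=16409.6 km, bearing=169.8°
Leg 5: dist=3905.7 km, bearing=302.3°
Total: 52355.8 km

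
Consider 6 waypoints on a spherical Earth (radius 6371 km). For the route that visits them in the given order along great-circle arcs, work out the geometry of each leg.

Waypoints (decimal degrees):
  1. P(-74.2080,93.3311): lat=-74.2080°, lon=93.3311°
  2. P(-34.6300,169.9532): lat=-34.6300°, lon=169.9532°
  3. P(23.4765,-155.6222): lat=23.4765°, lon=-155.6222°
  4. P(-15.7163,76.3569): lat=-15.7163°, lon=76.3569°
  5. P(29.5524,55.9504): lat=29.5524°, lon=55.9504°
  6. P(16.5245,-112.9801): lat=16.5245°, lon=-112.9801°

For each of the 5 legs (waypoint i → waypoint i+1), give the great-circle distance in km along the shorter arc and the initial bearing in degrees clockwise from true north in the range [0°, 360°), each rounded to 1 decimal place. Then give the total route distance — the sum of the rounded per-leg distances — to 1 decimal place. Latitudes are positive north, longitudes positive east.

Leg 1: φ1=-1.2951739, φ2=-0.6044075, Δφ=0.6907664, Δλ=1.3373079 rad; a=sin²(Δφ/2)+cosφ1·cosφ2·sin²(Δλ/2)=0.2006812491; c=2·atan2(√a, √(1-a))=0.928997255; dist=6371·c=5918.642 ≈ 5918.6 km; running total=5918.6 km
Leg 1 bearing: y=sinΔλ·cosφ2=0.80051136, x=cosφ1·sinφ2-sinφ1·cosφ2·cosΔλ=0.02854303; θ=atan2(y, x)=87.9579° ≈ 88.0°
Leg 2: φ1=-0.6044075, φ2=0.4097422, Δφ=1.0141497, Δλ=-5.6823627 rad; a=sin²(Δφ/2)+cosφ1·cosφ2·sin²(Δλ/2)=0.3019163599; c=2·atan2(√a, √(1-a))=1.163457524; dist=6371·c=7412.388 ≈ 7412.4 km; running total=13331.0 km
Leg 2 bearing: y=sinΔλ·cosφ2=0.51852593, x=cosφ1·sinφ2-sinφ1·cosφ2·cosΔλ=0.75774821; θ=atan2(y, x)=34.3838° ≈ 34.4°
Leg 3: φ1=0.4097422, φ2=-0.2743012, Δφ=-0.6840434, Δλ=4.0487991 rad; a=sin²(Δφ/2)+cosφ1·cosφ2·sin²(Δλ/2)=0.8258752548; c=2·atan2(√a, √(1-a))=2.280686541; dist=6371·c=14530.254 ≈ 14530.3 km; running total=27861.3 km
Leg 3 bearing: y=sinΔλ·cosφ2=-0.75833452, x=cosφ1·sinφ2-sinφ1·cosφ2·cosΔλ=-0.01224845; θ=atan2(y, x)=-90.9253° <0 so +360° → 269.0747° ≈ 269.1°
Leg 4: φ1=-0.2743012, φ2=0.5157867, Δφ=0.7900879, Δλ=-0.3561606 rad; a=sin²(Δφ/2)+cosφ1·cosφ2·sin²(Δλ/2)=0.1743846186; c=2·atan2(√a, √(1-a))=0.861591201; dist=6371·c=5489.198 ≈ 5489.2 km; running total=33350.5 km
Leg 4 bearing: y=sinΔλ·cosφ2=-0.30331706, x=cosφ1·sinφ2-sinφ1·cosφ2·cosΔλ=0.69562724; θ=atan2(y, x)=-23.5588° <0 so +360° → 336.4412° ≈ 336.4°
Leg 5: φ1=0.5157867, φ2=0.2884069, Δφ=-0.2273797, Δλ=-2.9483934 rad; a=sin²(Δφ/2)+cosφ1·cosφ2·sin²(Δλ/2)=0.8390880776; c=2·atan2(√a, √(1-a))=2.316074349; dist=6371·c=14755.710 ≈ 14755.7 km; running total=48106.2 km
Leg 5 bearing: y=sinΔλ·cosφ2=-0.18406964, x=cosφ1·sinφ2-sinφ1·cosφ2·cosΔλ=0.71147415; θ=atan2(y, x)=-14.5053° <0 so +360° → 345.4947° ≈ 345.5°

Leg 1: dist=5918.6 km, bearing=88.0°
Leg 2: dist=7412.4 km, bearing=34.4°
Leg 3: dist=14530.3 km, bearing=269.1°
Leg 4: dist=5489.2 km, bearing=336.4°
Leg 5: dist=14755.7 km, bearing=345.5°
Total: 48106.2 km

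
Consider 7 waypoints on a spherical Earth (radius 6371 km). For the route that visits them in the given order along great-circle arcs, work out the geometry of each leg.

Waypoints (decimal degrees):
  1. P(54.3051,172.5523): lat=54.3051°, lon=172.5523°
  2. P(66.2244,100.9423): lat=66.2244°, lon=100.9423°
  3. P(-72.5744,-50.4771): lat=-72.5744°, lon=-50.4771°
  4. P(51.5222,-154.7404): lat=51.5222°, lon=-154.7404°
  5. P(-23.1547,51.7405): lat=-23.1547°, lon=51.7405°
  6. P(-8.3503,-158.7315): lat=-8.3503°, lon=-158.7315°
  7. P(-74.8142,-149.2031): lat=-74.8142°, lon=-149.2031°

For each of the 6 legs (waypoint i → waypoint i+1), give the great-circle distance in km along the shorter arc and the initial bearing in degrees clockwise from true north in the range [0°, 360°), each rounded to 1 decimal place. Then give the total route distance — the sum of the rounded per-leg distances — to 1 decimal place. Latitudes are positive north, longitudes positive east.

Leg 1: φ1=0.9478028, φ2=1.1558338, Δφ=0.2080310, Δλ=-1.2498303 rad; a=sin²(Δφ/2)+cosφ1·cosφ2·sin²(Δλ/2)=0.0912892623; c=2·atan2(√a, √(1-a))=0.613875925; dist=6371·c=3911.004 ≈ 3911.0 km; running total=3911.0 km
Leg 1 bearing: y=sinΔλ·cosφ2=-0.38256690, x=cosφ1·sinφ2-sinφ1·cosφ2·cosΔλ=0.43065613; θ=atan2(y, x)=-41.6158° <0 so +360° → 318.3842° ≈ 318.4°
Leg 2: φ1=1.1558338, φ2=-1.2666622, Δφ=-2.4224961, Δλ=-2.6427671 rad; a=sin²(Δφ/2)+cosφ1·cosφ2·sin²(Δλ/2)=0.9895765184; c=2·atan2(√a, √(1-a))=2.937045343; dist=6371·c=18711.916 ≈ 18711.9 km; running total=22622.9 km
Leg 2 bearing: y=sinΔλ·cosφ2=-0.14326344, x=cosφ1·sinφ2-sinφ1·cosφ2·cosΔλ=-0.14399624; θ=atan2(y, x)=-135.1462° <0 so +360° → 224.8538° ≈ 224.9°
Leg 3: φ1=-1.2666622, φ2=0.8992320, Δφ=2.1658943, Δλ=-1.8197379 rad; a=sin²(Δφ/2)+cosφ1·cosφ2·sin²(Δλ/2)=0.8964149088; c=2·atan2(√a, √(1-a))=2.486234685; dist=6371·c=15839.801 ≈ 15839.8 km; running total=38462.7 km
Leg 3 bearing: y=sinΔλ·cosφ2=-0.60303091, x=cosφ1·sinφ2-sinφ1·cosφ2·cosΔλ=0.08817369; θ=atan2(y, x)=-81.6813° <0 so +360° → 278.3187° ≈ 278.3°
Leg 4: φ1=0.8992320, φ2=-0.4041258, Δφ=-1.3033578, Δλ=3.6037715 rad; a=sin²(Δφ/2)+cosφ1·cosφ2·sin²(Δλ/2)=0.9099481395; c=2·atan2(√a, √(1-a))=2.532026154; dist=6371·c=16131.539 ≈ 16131.5 km; running total=54594.2 km
Leg 4 bearing: y=sinΔλ·cosφ2=-0.40998070, x=cosφ1·sinφ2-sinφ1·cosφ2·cosΔλ=0.39960720; θ=atan2(y, x)=-45.7341° <0 so +360° → 314.2659° ≈ 314.3°
Leg 5: φ1=-0.4041258, φ2=-0.1457402, Δφ=0.2583855, Δλ=-3.6734294 rad; a=sin²(Δφ/2)+cosφ1·cosφ2·sin²(Δλ/2)=0.8634721331; c=2·atan2(√a, √(1-a))=2.384657827; dist=6371·c=15192.655 ≈ 15192.7 km; running total=69786.9 km
Leg 5 bearing: y=sinΔλ·cosφ2=0.50174112, x=cosφ1·sinφ2-sinφ1·cosφ2·cosΔλ=-0.46883674; θ=atan2(y, x)=133.0583° ≈ 133.1°
Leg 6: φ1=-0.1457402, φ2=-1.3057541, Δφ=-1.1600139, Δλ=0.1663020 rad; a=sin²(Δφ/2)+cosφ1·cosφ2·sin²(Δλ/2)=0.3021244199; c=2·atan2(√a, √(1-a))=1.163910681; dist=6371·c=7415.275 ≈ 7415.3 km; running total=77202.2 km
Leg 6 bearing: y=sinΔλ·cosφ2=0.04336228, x=cosφ1·sinφ2-sinφ1·cosφ2·cosΔλ=-0.91733349; θ=atan2(y, x)=177.2936° ≈ 177.3°

Leg 1: dist=3911.0 km, bearing=318.4°
Leg 2: dist=18711.9 km, bearing=224.9°
Leg 3: dist=15839.8 km, bearing=278.3°
Leg 4: dist=16131.5 km, bearing=314.3°
Leg 5: dist=15192.7 km, bearing=133.1°
Leg 6: dist=7415.3 km, bearing=177.3°
Total: 77202.2 km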